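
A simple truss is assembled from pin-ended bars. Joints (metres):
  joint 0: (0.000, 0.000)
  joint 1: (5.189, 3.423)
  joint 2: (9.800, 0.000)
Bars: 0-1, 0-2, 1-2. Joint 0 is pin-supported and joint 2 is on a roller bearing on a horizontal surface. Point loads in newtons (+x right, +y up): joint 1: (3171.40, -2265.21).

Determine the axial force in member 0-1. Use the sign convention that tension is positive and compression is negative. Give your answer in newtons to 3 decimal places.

76.129

N=3 nodes, M=3 members, R=3 reactions → 2N=6, M+R=6
member 0 (0-1): L=6.2163, (cx,cy)=(0.8347,0.5506)
member 1 (0-2): L=9.8000, (cx,cy)=(1.0000,0.0000)
member 2 (1-2): L=5.7427, (cx,cy)=(0.8029,-0.5961)
solve A·x = −loads:
  F[0-1] = +76.1291 N (tension)
  F[0-2] = +3107.8521 N (tension)
  F[1-2] = -3870.6065 N (compression)
  Rx@0 = -3171.4000 N
  Ry@0 = -41.9203 N
  Ry@2 = +2307.1303 N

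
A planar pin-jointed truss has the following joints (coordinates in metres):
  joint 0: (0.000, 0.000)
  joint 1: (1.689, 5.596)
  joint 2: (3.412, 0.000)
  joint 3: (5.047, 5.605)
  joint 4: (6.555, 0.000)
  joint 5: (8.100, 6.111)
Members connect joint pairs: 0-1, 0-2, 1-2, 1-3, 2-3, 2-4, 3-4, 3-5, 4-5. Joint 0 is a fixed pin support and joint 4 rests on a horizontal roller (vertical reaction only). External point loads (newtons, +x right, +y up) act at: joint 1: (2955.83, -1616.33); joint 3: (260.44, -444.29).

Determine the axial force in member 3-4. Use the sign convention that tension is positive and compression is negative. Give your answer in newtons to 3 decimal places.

N=6 nodes, M=9 members, R=3 reactions → 2N=12, M+R=12
member 0 (0-1): L=5.8453, (cx,cy)=(0.2889,0.9573)
member 1 (0-2): L=3.4120, (cx,cy)=(1.0000,0.0000)
member 2 (1-2): L=5.8552, (cx,cy)=(0.2943,-0.9557)
member 3 (1-3): L=3.3580, (cx,cy)=(1.0000,0.0027)
member 4 (2-3): L=5.8386, (cx,cy)=(0.2800,0.9600)
member 5 (2-4): L=3.1430, (cx,cy)=(1.0000,0.0000)
member 6 (3-4): L=5.8043, (cx,cy)=(0.2598,-0.9657)
member 7 (3-5): L=3.0946, (cx,cy)=(0.9865,0.1635)
member 8 (4-5): L=6.3033, (cx,cy)=(0.2451,0.9695)
solve A·x = −loads:
  F[0-1] = +1508.3578 N (tension)
  F[0-2] = +2780.4325 N (tension)
  F[1-2] = -3206.5477 N (compression)
  F[1-3] = -1576.4206 N (compression)
  F[2-3] = +3192.2958 N (tension)
  F[2-4] = +942.9071 N (tension)
  F[3-4] = -3629.2648 N (compression)
  F[3-5] = -0.0000 N (compression)
  F[4-5] = +0.0000 N (tension)
  Rx@0 = -3216.2700 N
  Ry@0 = -1444.0183 N
  Ry@4 = +3504.6383 N

-3629.265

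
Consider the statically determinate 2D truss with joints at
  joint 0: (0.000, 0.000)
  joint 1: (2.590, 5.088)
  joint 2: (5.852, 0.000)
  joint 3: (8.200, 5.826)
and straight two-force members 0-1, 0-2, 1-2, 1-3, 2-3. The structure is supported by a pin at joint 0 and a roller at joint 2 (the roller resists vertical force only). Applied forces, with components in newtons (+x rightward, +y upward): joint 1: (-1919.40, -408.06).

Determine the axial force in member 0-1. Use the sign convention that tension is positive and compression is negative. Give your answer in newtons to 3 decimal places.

N=4 nodes, M=5 members, R=3 reactions → 2N=8, M+R=8
member 0 (0-1): L=5.7093, (cx,cy)=(0.4536,0.8912)
member 1 (0-2): L=5.8520, (cx,cy)=(1.0000,0.0000)
member 2 (1-2): L=6.0439, (cx,cy)=(0.5397,-0.8418)
member 3 (1-3): L=5.6583, (cx,cy)=(0.9915,0.1304)
member 4 (2-3): L=6.2814, (cx,cy)=(0.3738,0.9275)
solve A·x = −loads:
  F[0-1] = -2127.8217 N (compression)
  F[0-2] = -954.1187 N (compression)
  F[1-2] = +1767.8024 N (tension)
  F[1-3] = +0.0000 N (tension)
  F[2-3] = -0.0000 N (compression)
  Rx@0 = +1919.4000 N
  Ry@0 = +1896.2746 N
  Ry@2 = -1488.2146 N

-2127.822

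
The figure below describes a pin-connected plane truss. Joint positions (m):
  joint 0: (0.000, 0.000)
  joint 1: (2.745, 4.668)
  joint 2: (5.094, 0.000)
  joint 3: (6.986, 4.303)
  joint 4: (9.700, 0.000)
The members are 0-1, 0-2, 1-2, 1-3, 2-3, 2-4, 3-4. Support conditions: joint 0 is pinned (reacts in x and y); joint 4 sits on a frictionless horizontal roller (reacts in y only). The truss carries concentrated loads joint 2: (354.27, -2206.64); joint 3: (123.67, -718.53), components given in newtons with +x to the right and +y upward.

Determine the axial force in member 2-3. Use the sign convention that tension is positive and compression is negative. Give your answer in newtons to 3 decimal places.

N=5 nodes, M=7 members, R=3 reactions → 2N=10, M+R=10
member 0 (0-1): L=5.4153, (cx,cy)=(0.5069,0.8620)
member 1 (0-2): L=5.0940, (cx,cy)=(1.0000,0.0000)
member 2 (1-2): L=5.2257, (cx,cy)=(0.4495,-0.8933)
member 3 (1-3): L=4.2567, (cx,cy)=(0.9963,-0.0857)
member 4 (2-3): L=4.7006, (cx,cy)=(0.4025,0.9154)
member 5 (2-4): L=4.6060, (cx,cy)=(1.0000,0.0000)
member 6 (3-4): L=5.0874, (cx,cy)=(0.5335,-0.8458)
solve A·x = −loads:
  F[0-1] = -1385.1328 N (compression)
  F[0-2] = +1180.0625 N (tension)
  F[1-2] = +1467.8628 N (tension)
  F[1-3] = -1366.9740 N (compression)
  F[2-3] = +978.1682 N (tension)
  F[2-4] = +1091.8934 N (tension)
  F[3-4] = -2046.7556 N (compression)
  Rx@0 = -477.9400 N
  Ry@0 = +1193.9920 N
  Ry@4 = +1731.1780 N

978.168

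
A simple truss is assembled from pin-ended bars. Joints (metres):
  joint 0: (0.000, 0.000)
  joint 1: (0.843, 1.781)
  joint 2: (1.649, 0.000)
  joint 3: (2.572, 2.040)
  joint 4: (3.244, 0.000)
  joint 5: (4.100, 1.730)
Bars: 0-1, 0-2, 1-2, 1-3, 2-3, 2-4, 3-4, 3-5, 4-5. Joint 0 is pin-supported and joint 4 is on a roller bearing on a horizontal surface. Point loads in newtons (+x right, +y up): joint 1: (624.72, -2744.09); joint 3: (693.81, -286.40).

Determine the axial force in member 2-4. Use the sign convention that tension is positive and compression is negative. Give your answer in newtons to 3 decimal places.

566.406

N=6 nodes, M=9 members, R=3 reactions → 2N=12, M+R=12
member 0 (0-1): L=1.9704, (cx,cy)=(0.4278,0.9039)
member 1 (0-2): L=1.6490, (cx,cy)=(1.0000,0.0000)
member 2 (1-2): L=1.9549, (cx,cy)=(0.4123,-0.9110)
member 3 (1-3): L=1.7483, (cx,cy)=(0.9890,0.1481)
member 4 (2-3): L=2.2391, (cx,cy)=(0.4122,0.9111)
member 5 (2-4): L=1.5950, (cx,cy)=(1.0000,0.0000)
member 6 (3-4): L=2.1478, (cx,cy)=(0.3129,-0.9498)
member 7 (3-5): L=1.5591, (cx,cy)=(0.9800,-0.1988)
member 8 (4-5): L=1.9302, (cx,cy)=(0.4435,0.8963)
solve A·x = −loads:
  F[0-1] = -1450.4901 N (compression)
  F[0-2] = +1939.0853 N (tension)
  F[1-2] = -1664.8542 N (compression)
  F[1-3] = -565.0924 N (compression)
  F[2-3] = +1664.7893 N (tension)
  F[2-4] = +566.4062 N (tension)
  F[3-4] = -1810.3357 N (compression)
  F[3-5] = -0.0000 N (tension)
  F[4-5] = +0.0000 N (tension)
  Rx@0 = -1318.5300 N
  Ry@0 = +1311.0426 N
  Ry@4 = +1719.4474 N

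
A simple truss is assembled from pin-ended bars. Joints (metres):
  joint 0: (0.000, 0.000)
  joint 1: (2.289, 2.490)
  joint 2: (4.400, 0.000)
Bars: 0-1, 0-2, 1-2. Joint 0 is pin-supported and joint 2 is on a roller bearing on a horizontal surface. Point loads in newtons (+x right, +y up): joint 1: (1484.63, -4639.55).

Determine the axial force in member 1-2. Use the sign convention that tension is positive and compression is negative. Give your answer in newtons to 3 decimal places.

N=3 nodes, M=3 members, R=3 reactions → 2N=6, M+R=6
member 0 (0-1): L=3.3823, (cx,cy)=(0.6768,0.7362)
member 1 (0-2): L=4.4000, (cx,cy)=(1.0000,0.0000)
member 2 (1-2): L=3.2644, (cx,cy)=(0.6467,-0.7628)
solve A·x = −loads:
  F[0-1] = -1882.3298 N (compression)
  F[0-2] = +2758.5311 N (tension)
  F[1-2] = -4265.7493 N (compression)
  Rx@0 = -1484.6300 N
  Ry@0 = +1385.7639 N
  Ry@2 = +3253.7861 N

-4265.749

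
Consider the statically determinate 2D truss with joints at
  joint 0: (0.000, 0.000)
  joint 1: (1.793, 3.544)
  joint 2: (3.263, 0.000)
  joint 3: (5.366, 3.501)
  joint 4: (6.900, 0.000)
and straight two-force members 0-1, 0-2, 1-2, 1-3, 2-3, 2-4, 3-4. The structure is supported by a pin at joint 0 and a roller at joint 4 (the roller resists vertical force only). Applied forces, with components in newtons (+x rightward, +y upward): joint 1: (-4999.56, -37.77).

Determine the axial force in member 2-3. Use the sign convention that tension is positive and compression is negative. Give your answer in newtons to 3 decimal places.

N=5 nodes, M=7 members, R=3 reactions → 2N=10, M+R=10
member 0 (0-1): L=3.9717, (cx,cy)=(0.4514,0.8923)
member 1 (0-2): L=3.2630, (cx,cy)=(1.0000,0.0000)
member 2 (1-2): L=3.8368, (cx,cy)=(0.3831,-0.9237)
member 3 (1-3): L=3.5733, (cx,cy)=(0.9999,-0.0120)
member 4 (2-3): L=4.0841, (cx,cy)=(0.5149,0.8572)
member 5 (2-4): L=3.6370, (cx,cy)=(1.0000,0.0000)
member 6 (3-4): L=3.8223, (cx,cy)=(0.4013,-0.9159)
solve A·x = −loads:
  F[0-1] = -2909.1546 N (compression)
  F[0-2] = -3686.2557 N (compression)
  F[1-2] = +2735.0258 N (tension)
  F[1-3] = +2638.5644 N (tension)
  F[2-3] = -2947.0652 N (compression)
  F[2-4] = -1120.8476 N (compression)
  F[3-4] = +2792.8566 N (tension)
  Rx@0 = +4999.5600 N
  Ry@0 = +2595.8452 N
  Ry@4 = -2558.0752 N

-2947.065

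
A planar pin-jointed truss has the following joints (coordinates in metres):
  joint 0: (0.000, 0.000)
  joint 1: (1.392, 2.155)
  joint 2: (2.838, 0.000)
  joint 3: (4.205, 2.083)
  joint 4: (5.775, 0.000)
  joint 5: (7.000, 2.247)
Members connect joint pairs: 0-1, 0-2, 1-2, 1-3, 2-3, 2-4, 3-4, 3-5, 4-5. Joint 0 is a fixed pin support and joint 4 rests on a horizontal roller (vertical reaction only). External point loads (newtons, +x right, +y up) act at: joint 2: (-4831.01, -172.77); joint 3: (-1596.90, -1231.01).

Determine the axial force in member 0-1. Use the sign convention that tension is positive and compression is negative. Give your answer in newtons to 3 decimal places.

-1188.716

N=6 nodes, M=9 members, R=3 reactions → 2N=12, M+R=12
member 0 (0-1): L=2.5655, (cx,cy)=(0.5426,0.8400)
member 1 (0-2): L=2.8380, (cx,cy)=(1.0000,0.0000)
member 2 (1-2): L=2.5952, (cx,cy)=(0.5572,-0.8304)
member 3 (1-3): L=2.8139, (cx,cy)=(0.9997,-0.0256)
member 4 (2-3): L=2.4915, (cx,cy)=(0.5487,0.8360)
member 5 (2-4): L=2.9370, (cx,cy)=(1.0000,0.0000)
member 6 (3-4): L=2.6084, (cx,cy)=(0.6019,-0.7986)
member 7 (3-5): L=2.7998, (cx,cy)=(0.9983,0.0586)
member 8 (4-5): L=2.5592, (cx,cy)=(0.4787,0.8780)
solve A·x = −loads:
  F[0-1] = -1188.7164 N (compression)
  F[0-2] = -5782.9262 N (compression)
  F[1-2] = +1243.7170 N (tension)
  F[1-3] = -1338.4056 N (compression)
  F[2-3] = -1028.6515 N (compression)
  F[2-4] = +305.4527 N (tension)
  F[3-4] = -507.4809 N (compression)
  F[3-5] = -0.0000 N (compression)
  F[4-5] = -0.0000 N (compression)
  Rx@0 = +6427.9100 N
  Ry@0 = +998.5202 N
  Ry@4 = +405.2598 N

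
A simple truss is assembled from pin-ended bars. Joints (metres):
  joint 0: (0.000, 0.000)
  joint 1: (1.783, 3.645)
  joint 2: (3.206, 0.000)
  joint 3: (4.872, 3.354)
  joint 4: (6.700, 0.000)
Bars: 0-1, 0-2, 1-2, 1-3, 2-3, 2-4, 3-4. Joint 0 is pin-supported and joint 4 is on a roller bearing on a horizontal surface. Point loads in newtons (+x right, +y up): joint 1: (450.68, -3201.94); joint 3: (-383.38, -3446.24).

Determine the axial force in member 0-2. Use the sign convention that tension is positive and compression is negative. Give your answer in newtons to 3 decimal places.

1650.641

N=5 nodes, M=7 members, R=3 reactions → 2N=10, M+R=10
member 0 (0-1): L=4.0577, (cx,cy)=(0.4394,0.8983)
member 1 (0-2): L=3.2060, (cx,cy)=(1.0000,0.0000)
member 2 (1-2): L=3.9129, (cx,cy)=(0.3637,-0.9315)
member 3 (1-3): L=3.1027, (cx,cy)=(0.9956,-0.0938)
member 4 (2-3): L=3.7450, (cx,cy)=(0.4449,0.8956)
member 5 (2-4): L=3.4940, (cx,cy)=(1.0000,0.0000)
member 6 (3-4): L=3.8198, (cx,cy)=(0.4786,-0.8781)
solve A·x = −loads:
  F[0-1] = -3603.3412 N (compression)
  F[0-2] = +1650.6406 N (tension)
  F[1-2] = +252.4439 N (tension)
  F[1-3] = -2135.2382 N (compression)
  F[2-3] = -262.5716 N (compression)
  F[2-4] = +1859.2543 N (tension)
  F[3-4] = -3885.1129 N (compression)
  Rx@0 = -67.3000 N
  Ry@0 = +3236.8349 N
  Ry@4 = +3411.3451 N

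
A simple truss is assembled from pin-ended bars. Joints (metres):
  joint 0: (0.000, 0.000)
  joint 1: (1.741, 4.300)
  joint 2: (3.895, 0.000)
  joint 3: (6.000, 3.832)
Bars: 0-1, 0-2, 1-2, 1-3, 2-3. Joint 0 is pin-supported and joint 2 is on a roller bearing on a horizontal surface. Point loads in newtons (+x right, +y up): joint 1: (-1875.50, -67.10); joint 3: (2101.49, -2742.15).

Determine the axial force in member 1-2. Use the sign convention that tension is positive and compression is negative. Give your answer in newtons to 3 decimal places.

-2105.832

N=4 nodes, M=5 members, R=3 reactions → 2N=8, M+R=8
member 0 (0-1): L=4.6391, (cx,cy)=(0.3753,0.9269)
member 1 (0-2): L=3.8950, (cx,cy)=(1.0000,0.0000)
member 2 (1-2): L=4.8093, (cx,cy)=(0.4479,-0.8941)
member 3 (1-3): L=4.2846, (cx,cy)=(0.9940,-0.1092)
member 4 (2-3): L=4.3721, (cx,cy)=(0.4815,0.8765)
solve A·x = −loads:
  F[0-1] = +1555.5340 N (tension)
  F[0-2] = -357.7860 N (compression)
  F[1-2] = -2105.8322 N (compression)
  F[1-3] = +3422.9137 N (tension)
  F[2-3] = -2702.0687 N (compression)
  Rx@0 = -225.9900 N
  Ry@0 = -1441.8362 N
  Ry@2 = +4251.0862 N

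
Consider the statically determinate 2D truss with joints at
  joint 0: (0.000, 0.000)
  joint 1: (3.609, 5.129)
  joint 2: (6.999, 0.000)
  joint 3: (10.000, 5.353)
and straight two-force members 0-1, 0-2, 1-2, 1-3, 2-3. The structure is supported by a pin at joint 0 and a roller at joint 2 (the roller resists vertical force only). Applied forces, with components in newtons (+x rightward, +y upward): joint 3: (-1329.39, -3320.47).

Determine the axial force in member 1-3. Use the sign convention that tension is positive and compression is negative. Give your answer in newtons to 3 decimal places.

543.132

N=4 nodes, M=5 members, R=3 reactions → 2N=8, M+R=8
member 0 (0-1): L=6.2715, (cx,cy)=(0.5755,0.8178)
member 1 (0-2): L=6.9990, (cx,cy)=(1.0000,0.0000)
member 2 (1-2): L=6.1481, (cx,cy)=(0.5514,-0.8342)
member 3 (1-3): L=6.3949, (cx,cy)=(0.9994,0.0350)
member 4 (2-3): L=6.1368, (cx,cy)=(0.4890,0.8723)
solve A·x = −loads:
  F[0-1] = +497.6440 N (tension)
  F[0-2] = -1615.7651 N (compression)
  F[1-2] = -465.0462 N (compression)
  F[1-3] = +543.1315 N (tension)
  F[2-3] = -3828.4871 N (compression)
  Rx@0 = +1329.3900 N
  Ry@0 = -406.9875 N
  Ry@2 = +3727.4575 N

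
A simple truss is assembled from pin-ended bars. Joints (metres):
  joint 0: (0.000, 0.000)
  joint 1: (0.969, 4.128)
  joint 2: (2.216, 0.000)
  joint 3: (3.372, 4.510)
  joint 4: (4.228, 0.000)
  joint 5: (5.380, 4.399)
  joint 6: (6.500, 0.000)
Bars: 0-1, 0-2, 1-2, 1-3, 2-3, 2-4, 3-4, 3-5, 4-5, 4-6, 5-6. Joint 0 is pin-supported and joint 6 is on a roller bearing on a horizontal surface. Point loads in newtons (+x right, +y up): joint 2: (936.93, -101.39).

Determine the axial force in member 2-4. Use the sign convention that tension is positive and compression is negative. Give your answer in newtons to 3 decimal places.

N=7 nodes, M=11 members, R=3 reactions → 2N=14, M+R=14
member 0 (0-1): L=4.2402, (cx,cy)=(0.2285,0.9735)
member 1 (0-2): L=2.2160, (cx,cy)=(1.0000,0.0000)
member 2 (1-2): L=4.3122, (cx,cy)=(0.2892,-0.9573)
member 3 (1-3): L=2.4332, (cx,cy)=(0.9876,0.1570)
member 4 (2-3): L=4.6558, (cx,cy)=(0.2483,0.9687)
member 5 (2-4): L=2.0120, (cx,cy)=(1.0000,0.0000)
member 6 (3-4): L=4.5905, (cx,cy)=(0.1865,-0.9825)
member 7 (3-5): L=2.0111, (cx,cy)=(0.9985,-0.0552)
member 8 (4-5): L=4.5473, (cx,cy)=(0.2533,0.9674)
member 9 (4-6): L=2.2720, (cx,cy)=(1.0000,0.0000)
member 10 (5-6): L=4.5393, (cx,cy)=(0.2467,-0.9691)
solve A·x = −loads:
  F[0-1] = -68.6402 N (compression)
  F[0-2] = +952.6161 N (tension)
  F[1-2] = +64.1221 N (tension)
  F[1-3] = -34.6585 N (compression)
  F[2-3] = +41.3008 N (tension)
  F[2-4] = +23.9741 N (tension)
  F[3-4] = -34.1931 N (compression)
  F[3-5] = -17.6249 N (compression)
  F[4-5] = +34.7262 N (tension)
  F[4-6] = +8.8007 N (tension)
  F[5-6] = -35.6689 N (compression)
  Rx@0 = -936.9300 N
  Ry@0 = +66.8238 N
  Ry@6 = +34.5662 N

23.974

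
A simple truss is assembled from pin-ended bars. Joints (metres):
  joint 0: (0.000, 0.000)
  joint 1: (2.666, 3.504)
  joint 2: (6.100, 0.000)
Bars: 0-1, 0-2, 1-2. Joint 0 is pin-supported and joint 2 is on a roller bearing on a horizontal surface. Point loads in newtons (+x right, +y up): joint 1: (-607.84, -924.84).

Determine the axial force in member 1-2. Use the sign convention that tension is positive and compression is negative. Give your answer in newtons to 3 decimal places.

N=3 nodes, M=3 members, R=3 reactions → 2N=6, M+R=6
member 0 (0-1): L=4.4029, (cx,cy)=(0.6055,0.7958)
member 1 (0-2): L=6.1000, (cx,cy)=(1.0000,0.0000)
member 2 (1-2): L=4.9062, (cx,cy)=(0.6999,-0.7142)
solve A·x = −loads:
  F[0-1] = -1092.9340 N (compression)
  F[0-2] = +53.9418 N (tension)
  F[1-2] = -77.0666 N (compression)
  Rx@0 = +607.8400 N
  Ry@0 = +869.7987 N
  Ry@2 = +55.0413 N

-77.067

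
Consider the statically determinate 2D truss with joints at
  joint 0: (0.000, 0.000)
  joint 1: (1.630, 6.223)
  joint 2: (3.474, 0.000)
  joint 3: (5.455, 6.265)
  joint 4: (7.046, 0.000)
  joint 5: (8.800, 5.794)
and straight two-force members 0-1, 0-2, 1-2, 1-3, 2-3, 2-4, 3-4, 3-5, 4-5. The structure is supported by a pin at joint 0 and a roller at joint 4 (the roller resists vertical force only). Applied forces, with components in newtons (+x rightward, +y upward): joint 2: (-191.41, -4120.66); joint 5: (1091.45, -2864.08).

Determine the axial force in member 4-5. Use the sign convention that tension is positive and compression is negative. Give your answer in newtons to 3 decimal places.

N=6 nodes, M=9 members, R=3 reactions → 2N=12, M+R=12
member 0 (0-1): L=6.4329, (cx,cy)=(0.2534,0.9674)
member 1 (0-2): L=3.4740, (cx,cy)=(1.0000,0.0000)
member 2 (1-2): L=6.4905, (cx,cy)=(0.2841,-0.9588)
member 3 (1-3): L=3.8252, (cx,cy)=(0.9999,0.0110)
member 4 (2-3): L=6.5707, (cx,cy)=(0.3015,0.9535)
member 5 (2-4): L=3.5720, (cx,cy)=(1.0000,0.0000)
member 6 (3-4): L=6.4639, (cx,cy)=(0.2461,-0.9692)
member 7 (3-5): L=3.3780, (cx,cy)=(0.9902,-0.1394)
member 8 (4-5): L=6.0537, (cx,cy)=(0.2897,0.9571)
solve A·x = −loads:
  F[0-1] = -494.6465 N (compression)
  F[0-2] = +1025.3753 N (tension)
  F[1-2] = +496.0205 N (tension)
  F[1-3] = -266.2754 N (compression)
  F[2-3] = +3822.9624 N (tension)
  F[2-4] = +205.1312 N (tension)
  F[3-4] = -4030.6537 N (compression)
  F[3-5] = +1896.9446 N (tension)
  F[4-5] = -2716.0927 N (compression)
  Rx@0 = -900.0400 N
  Ry@0 = +478.5041 N
  Ry@4 = +6506.2359 N

-2716.093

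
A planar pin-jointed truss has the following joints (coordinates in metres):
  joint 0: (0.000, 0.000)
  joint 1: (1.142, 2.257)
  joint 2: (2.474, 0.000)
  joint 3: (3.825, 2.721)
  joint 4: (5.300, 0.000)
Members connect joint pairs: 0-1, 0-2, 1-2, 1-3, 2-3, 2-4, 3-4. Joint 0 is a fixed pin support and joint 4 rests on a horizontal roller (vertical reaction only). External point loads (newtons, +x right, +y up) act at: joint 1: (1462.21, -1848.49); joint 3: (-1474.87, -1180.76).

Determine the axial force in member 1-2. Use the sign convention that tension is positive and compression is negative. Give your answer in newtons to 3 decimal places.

-374.539

N=5 nodes, M=7 members, R=3 reactions → 2N=10, M+R=10
member 0 (0-1): L=2.5295, (cx,cy)=(0.4515,0.8923)
member 1 (0-2): L=2.4740, (cx,cy)=(1.0000,0.0000)
member 2 (1-2): L=2.6207, (cx,cy)=(0.5083,-0.8612)
member 3 (1-3): L=2.7228, (cx,cy)=(0.9854,0.1704)
member 4 (2-3): L=3.0379, (cx,cy)=(0.4447,0.8957)
member 5 (2-4): L=2.8260, (cx,cy)=(1.0000,0.0000)
member 6 (3-4): L=3.0951, (cx,cy)=(0.4766,-0.8791)
solve A·x = −loads:
  F[0-1] = -2144.2908 N (compression)
  F[0-2] = +955.4405 N (tension)
  F[1-2] = -374.5394 N (compression)
  F[1-3] = -2273.1995 N (compression)
  F[2-3] = +360.1265 N (tension)
  F[2-4] = +604.9276 N (tension)
  F[3-4] = -1269.3518 N (compression)
  Rx@0 = +12.6600 N
  Ry@0 = +1913.3124 N
  Ry@4 = +1115.9376 N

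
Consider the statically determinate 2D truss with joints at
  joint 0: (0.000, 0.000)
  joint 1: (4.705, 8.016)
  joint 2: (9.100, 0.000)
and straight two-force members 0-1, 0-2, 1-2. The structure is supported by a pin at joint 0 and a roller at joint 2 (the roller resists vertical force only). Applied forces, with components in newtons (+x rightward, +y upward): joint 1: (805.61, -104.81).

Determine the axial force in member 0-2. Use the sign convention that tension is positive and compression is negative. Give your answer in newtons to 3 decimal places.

N=3 nodes, M=3 members, R=3 reactions → 2N=6, M+R=6
member 0 (0-1): L=9.2948, (cx,cy)=(0.5062,0.8624)
member 1 (0-2): L=9.1000, (cx,cy)=(1.0000,0.0000)
member 2 (1-2): L=9.1418, (cx,cy)=(0.4808,-0.8769)
solve A·x = −loads:
  F[0-1] = +764.1601 N (tension)
  F[0-2] = +418.7944 N (tension)
  F[1-2] = -871.1102 N (compression)
  Rx@0 = -805.6100 N
  Ry@0 = -659.0253 N
  Ry@2 = +763.8353 N

418.794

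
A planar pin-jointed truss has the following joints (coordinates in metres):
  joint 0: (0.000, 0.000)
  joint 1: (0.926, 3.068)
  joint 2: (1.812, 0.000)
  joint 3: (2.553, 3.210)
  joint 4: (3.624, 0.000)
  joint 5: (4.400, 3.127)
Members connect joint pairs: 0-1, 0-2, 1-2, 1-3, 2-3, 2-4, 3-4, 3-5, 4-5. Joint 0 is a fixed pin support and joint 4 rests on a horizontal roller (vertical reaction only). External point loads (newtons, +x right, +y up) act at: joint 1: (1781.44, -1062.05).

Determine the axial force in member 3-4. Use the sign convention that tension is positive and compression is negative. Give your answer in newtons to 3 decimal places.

-1875.935

N=6 nodes, M=9 members, R=3 reactions → 2N=12, M+R=12
member 0 (0-1): L=3.2047, (cx,cy)=(0.2890,0.9573)
member 1 (0-2): L=1.8120, (cx,cy)=(1.0000,0.0000)
member 2 (1-2): L=3.1934, (cx,cy)=(0.2774,-0.9607)
member 3 (1-3): L=1.6332, (cx,cy)=(0.9962,0.0869)
member 4 (2-3): L=3.2944, (cx,cy)=(0.2249,0.9744)
member 5 (2-4): L=1.8120, (cx,cy)=(1.0000,0.0000)
member 6 (3-4): L=3.3840, (cx,cy)=(0.3165,-0.9486)
member 7 (3-5): L=1.8489, (cx,cy)=(0.9990,-0.0449)
member 8 (4-5): L=3.2218, (cx,cy)=(0.2409,0.9706)
solve A·x = −loads:
  F[0-1] = +749.4195 N (tension)
  F[0-2] = +1564.8948 N (tension)
  F[1-2] = -1945.3493 N (compression)
  F[1-3] = -1029.0552 N (compression)
  F[2-3] = +1918.1255 N (tension)
  F[2-4] = +593.7218 N (tension)
  F[3-4] = -1875.9355 N (compression)
  F[3-5] = -0.0000 N (compression)
  F[4-5] = +0.0000 N (tension)
  Rx@0 = -1781.4400 N
  Ry@0 = -717.4523 N
  Ry@4 = +1779.5023 N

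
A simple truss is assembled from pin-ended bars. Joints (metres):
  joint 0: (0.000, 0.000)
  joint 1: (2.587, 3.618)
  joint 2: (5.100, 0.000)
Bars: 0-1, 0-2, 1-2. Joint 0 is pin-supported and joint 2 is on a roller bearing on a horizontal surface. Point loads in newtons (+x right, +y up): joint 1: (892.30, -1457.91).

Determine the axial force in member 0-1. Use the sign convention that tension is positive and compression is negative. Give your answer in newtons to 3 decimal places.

N=3 nodes, M=3 members, R=3 reactions → 2N=6, M+R=6
member 0 (0-1): L=4.4478, (cx,cy)=(0.5816,0.8134)
member 1 (0-2): L=5.1000, (cx,cy)=(1.0000,0.0000)
member 2 (1-2): L=4.4051, (cx,cy)=(0.5705,-0.8213)
solve A·x = −loads:
  F[0-1] = -104.9486 N (compression)
  F[0-2] = +953.3425 N (tension)
  F[1-2] = -1671.1458 N (compression)
  Rx@0 = -892.3000 N
  Ry@0 = +85.3699 N
  Ry@2 = +1372.5401 N

-104.949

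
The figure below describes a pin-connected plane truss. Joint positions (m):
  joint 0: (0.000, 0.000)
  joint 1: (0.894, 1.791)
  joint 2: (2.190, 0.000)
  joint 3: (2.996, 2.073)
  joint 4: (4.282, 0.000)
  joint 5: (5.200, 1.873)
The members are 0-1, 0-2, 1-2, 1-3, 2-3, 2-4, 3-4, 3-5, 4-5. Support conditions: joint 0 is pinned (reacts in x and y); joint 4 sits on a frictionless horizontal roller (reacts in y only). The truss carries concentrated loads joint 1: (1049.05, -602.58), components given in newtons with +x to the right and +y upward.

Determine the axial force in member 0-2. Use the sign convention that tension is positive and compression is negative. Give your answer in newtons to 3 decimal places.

1068.015

N=6 nodes, M=9 members, R=3 reactions → 2N=12, M+R=12
member 0 (0-1): L=2.0017, (cx,cy)=(0.4466,0.8947)
member 1 (0-2): L=2.1900, (cx,cy)=(1.0000,0.0000)
member 2 (1-2): L=2.2107, (cx,cy)=(0.5862,-0.8101)
member 3 (1-3): L=2.1208, (cx,cy)=(0.9911,0.1330)
member 4 (2-3): L=2.2242, (cx,cy)=(0.3624,0.9320)
member 5 (2-4): L=2.0920, (cx,cy)=(1.0000,0.0000)
member 6 (3-4): L=2.4395, (cx,cy)=(0.5272,-0.8498)
member 7 (3-5): L=2.2131, (cx,cy)=(0.9959,-0.0904)
member 8 (4-5): L=2.0859, (cx,cy)=(0.4401,0.8979)
solve A·x = −loads:
  F[0-1] = -42.4649 N (compression)
  F[0-2] = +1068.0154 N (tension)
  F[1-2] = -796.4404 N (compression)
  F[1-3] = -606.5008 N (compression)
  F[2-3] = +692.2845 N (tension)
  F[2-4] = +350.2445 N (tension)
  F[3-4] = -664.4005 N (compression)
  F[3-5] = +0.0000 N (tension)
  F[4-5] = -0.0000 N (compression)
  Rx@0 = -1049.0500 N
  Ry@0 = +37.9945 N
  Ry@4 = +564.5855 N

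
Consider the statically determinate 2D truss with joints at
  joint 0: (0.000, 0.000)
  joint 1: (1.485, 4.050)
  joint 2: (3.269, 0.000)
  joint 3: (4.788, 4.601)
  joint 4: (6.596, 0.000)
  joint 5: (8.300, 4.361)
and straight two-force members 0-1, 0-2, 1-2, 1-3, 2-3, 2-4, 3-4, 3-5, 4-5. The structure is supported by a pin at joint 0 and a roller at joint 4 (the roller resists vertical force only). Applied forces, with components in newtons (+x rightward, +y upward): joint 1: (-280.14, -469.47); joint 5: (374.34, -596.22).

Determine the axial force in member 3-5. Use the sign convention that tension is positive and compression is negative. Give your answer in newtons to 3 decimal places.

592.890

N=6 nodes, M=9 members, R=3 reactions → 2N=12, M+R=12
member 0 (0-1): L=4.3137, (cx,cy)=(0.3443,0.9389)
member 1 (0-2): L=3.2690, (cx,cy)=(1.0000,0.0000)
member 2 (1-2): L=4.4255, (cx,cy)=(0.4031,-0.9151)
member 3 (1-3): L=3.3486, (cx,cy)=(0.9864,0.1645)
member 4 (2-3): L=4.8453, (cx,cy)=(0.3135,0.9496)
member 5 (2-4): L=3.3270, (cx,cy)=(1.0000,0.0000)
member 6 (3-4): L=4.9435, (cx,cy)=(0.3657,-0.9307)
member 7 (3-5): L=3.5202, (cx,cy)=(0.9977,-0.0682)
member 8 (4-5): L=4.6821, (cx,cy)=(0.3639,0.9314)
solve A·x = −loads:
  F[0-1] = -142.9997 N (compression)
  F[0-2] = +143.4283 N (tension)
  F[1-2] = -302.0074 N (compression)
  F[1-3] = +357.5293 N (tension)
  F[2-3] = +291.0544 N (tension)
  F[2-4] = -69.5622 N (compression)
  F[3-4] = -403.5943 N (compression)
  F[3-5] = +592.8898 N (tension)
  F[4-5] = -596.7195 N (compression)
  Rx@0 = -94.2000 N
  Ry@0 = +134.2590 N
  Ry@4 = +931.4310 N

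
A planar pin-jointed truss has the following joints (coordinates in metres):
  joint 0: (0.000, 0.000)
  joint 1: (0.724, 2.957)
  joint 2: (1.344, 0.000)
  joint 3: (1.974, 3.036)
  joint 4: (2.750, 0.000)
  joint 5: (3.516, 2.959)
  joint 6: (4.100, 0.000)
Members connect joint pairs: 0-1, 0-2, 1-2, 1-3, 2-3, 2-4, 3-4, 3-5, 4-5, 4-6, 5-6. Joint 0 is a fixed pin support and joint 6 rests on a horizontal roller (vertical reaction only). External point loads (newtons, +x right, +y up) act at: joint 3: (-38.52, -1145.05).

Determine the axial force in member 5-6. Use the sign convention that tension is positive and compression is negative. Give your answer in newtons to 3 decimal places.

-532.861

N=7 nodes, M=11 members, R=3 reactions → 2N=14, M+R=14
member 0 (0-1): L=3.0443, (cx,cy)=(0.2378,0.9713)
member 1 (0-2): L=1.3440, (cx,cy)=(1.0000,0.0000)
member 2 (1-2): L=3.0213, (cx,cy)=(0.2052,-0.9787)
member 3 (1-3): L=1.2525, (cx,cy)=(0.9980,0.0631)
member 4 (2-3): L=3.1007, (cx,cy)=(0.2032,0.9791)
member 5 (2-4): L=1.4060, (cx,cy)=(1.0000,0.0000)
member 6 (3-4): L=3.1336, (cx,cy)=(0.2476,-0.9689)
member 7 (3-5): L=1.5439, (cx,cy)=(0.9988,-0.0499)
member 8 (4-5): L=3.0565, (cx,cy)=(0.2506,0.9681)
member 9 (4-6): L=1.3500, (cx,cy)=(1.0000,0.0000)
member 10 (5-6): L=3.0161, (cx,cy)=(0.1936,-0.9811)
solve A·x = −loads:
  F[0-1] = -640.6545 N (compression)
  F[0-2] = +113.8393 N (tension)
  F[1-2] = +617.7802 N (tension)
  F[1-3] = -279.6907 N (compression)
  F[2-3] = -617.5133 N (compression)
  F[2-4] = +366.0810 N (tension)
  F[3-4] = -527.4467 N (compression)
  F[3-5] = -235.7584 N (compression)
  F[4-5] = +527.8632 N (tension)
  F[4-6] = +103.1772 N (tension)
  F[5-6] = -532.8606 N (compression)
  Rx@0 = +38.5200 N
  Ry@0 = +622.2739 N
  Ry@6 = +522.7761 N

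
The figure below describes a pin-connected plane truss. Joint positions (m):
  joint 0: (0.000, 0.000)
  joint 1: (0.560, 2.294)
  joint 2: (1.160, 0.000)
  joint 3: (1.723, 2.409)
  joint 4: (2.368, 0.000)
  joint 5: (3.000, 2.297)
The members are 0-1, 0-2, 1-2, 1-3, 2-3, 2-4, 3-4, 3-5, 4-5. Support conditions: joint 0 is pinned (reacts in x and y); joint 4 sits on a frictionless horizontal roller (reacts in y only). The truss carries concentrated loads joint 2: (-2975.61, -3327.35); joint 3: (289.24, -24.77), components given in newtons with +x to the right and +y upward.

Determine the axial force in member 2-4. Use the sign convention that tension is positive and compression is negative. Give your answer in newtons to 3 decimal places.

520.022

N=6 nodes, M=9 members, R=3 reactions → 2N=12, M+R=12
member 0 (0-1): L=2.3614, (cx,cy)=(0.2372,0.9715)
member 1 (0-2): L=1.1600, (cx,cy)=(1.0000,0.0000)
member 2 (1-2): L=2.3712, (cx,cy)=(0.2530,-0.9675)
member 3 (1-3): L=1.1687, (cx,cy)=(0.9951,0.0984)
member 4 (2-3): L=2.4739, (cx,cy)=(0.2276,0.9738)
member 5 (2-4): L=1.2080, (cx,cy)=(1.0000,0.0000)
member 6 (3-4): L=2.4939, (cx,cy)=(0.2586,-0.9660)
member 7 (3-5): L=1.2819, (cx,cy)=(0.9962,-0.0874)
member 8 (4-5): L=2.3824, (cx,cy)=(0.2653,0.9642)
solve A·x = −loads:
  F[0-1] = -1451.2986 N (compression)
  F[0-2] = -2342.1929 N (compression)
  F[1-2] = +1386.2932 N (tension)
  F[1-3] = -698.3539 N (compression)
  F[2-3] = +2039.6928 N (tension)
  F[2-4] = +520.0223 N (tension)
  F[3-4] = -2010.6350 N (compression)
  F[3-5] = -0.0000 N (tension)
  F[4-5] = +0.0000 N (tension)
  Rx@0 = +2686.3700 N
  Ry@0 = +1409.8971 N
  Ry@4 = +1942.2229 N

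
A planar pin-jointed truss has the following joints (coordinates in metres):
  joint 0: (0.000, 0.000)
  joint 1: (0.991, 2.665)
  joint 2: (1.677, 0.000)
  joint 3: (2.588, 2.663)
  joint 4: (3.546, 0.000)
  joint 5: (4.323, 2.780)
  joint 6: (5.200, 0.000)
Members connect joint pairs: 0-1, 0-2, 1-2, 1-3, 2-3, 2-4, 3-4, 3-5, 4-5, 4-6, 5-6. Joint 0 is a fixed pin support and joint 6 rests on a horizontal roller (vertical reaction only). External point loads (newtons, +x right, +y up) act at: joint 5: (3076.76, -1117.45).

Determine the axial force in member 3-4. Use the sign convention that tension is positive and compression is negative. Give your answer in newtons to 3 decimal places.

N=7 nodes, M=11 members, R=3 reactions → 2N=14, M+R=14
member 0 (0-1): L=2.8433, (cx,cy)=(0.3485,0.9373)
member 1 (0-2): L=1.6770, (cx,cy)=(1.0000,0.0000)
member 2 (1-2): L=2.7519, (cx,cy)=(0.2493,-0.9684)
member 3 (1-3): L=1.5970, (cx,cy)=(1.0000,-0.0013)
member 4 (2-3): L=2.8145, (cx,cy)=(0.3237,0.9462)
member 5 (2-4): L=1.8690, (cx,cy)=(1.0000,0.0000)
member 6 (3-4): L=2.8301, (cx,cy)=(0.3385,-0.9410)
member 7 (3-5): L=1.7389, (cx,cy)=(0.9977,0.0673)
member 8 (4-5): L=2.8865, (cx,cy)=(0.2692,0.9631)
member 9 (4-6): L=1.6540, (cx,cy)=(1.0000,0.0000)
member 10 (5-6): L=2.9151, (cx,cy)=(0.3009,-0.9537)
solve A·x = −loads:
  F[0-1] = +1553.8571 N (tension)
  F[0-2] = +2535.1791 N (tension)
  F[1-2] = -1505.0842 N (compression)
  F[1-3] = +916.7758 N (tension)
  F[2-3] = +1540.4990 N (tension)
  F[2-4] = +1661.3573 N (tension)
  F[3-4] = -1412.1036 N (compression)
  F[3-5] = +1897.7096 N (tension)
  F[4-5] = +1379.6622 N (tension)
  F[4-6] = +811.9730 N (tension)
  F[5-6] = -2698.9094 N (compression)
  Rx@0 = -3076.7600 N
  Ry@0 = -1456.4210 N
  Ry@6 = +2573.8710 N

-1412.104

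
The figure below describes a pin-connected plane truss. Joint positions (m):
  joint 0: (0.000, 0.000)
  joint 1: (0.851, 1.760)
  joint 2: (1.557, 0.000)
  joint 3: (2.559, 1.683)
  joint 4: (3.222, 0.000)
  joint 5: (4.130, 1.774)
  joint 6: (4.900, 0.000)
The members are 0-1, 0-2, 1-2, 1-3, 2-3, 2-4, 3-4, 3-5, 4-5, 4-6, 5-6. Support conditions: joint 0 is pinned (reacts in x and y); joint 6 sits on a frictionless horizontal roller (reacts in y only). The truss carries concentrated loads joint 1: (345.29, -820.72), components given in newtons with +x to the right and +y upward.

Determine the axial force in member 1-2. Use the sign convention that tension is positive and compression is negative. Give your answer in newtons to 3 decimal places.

-262.160

N=7 nodes, M=11 members, R=3 reactions → 2N=14, M+R=14
member 0 (0-1): L=1.9549, (cx,cy)=(0.4353,0.9003)
member 1 (0-2): L=1.5570, (cx,cy)=(1.0000,0.0000)
member 2 (1-2): L=1.8963, (cx,cy)=(0.3723,-0.9281)
member 3 (1-3): L=1.7097, (cx,cy)=(0.9990,-0.0450)
member 4 (2-3): L=1.9587, (cx,cy)=(0.5116,0.8592)
member 5 (2-4): L=1.6650, (cx,cy)=(1.0000,0.0000)
member 6 (3-4): L=1.8089, (cx,cy)=(0.3665,-0.9304)
member 7 (3-5): L=1.5736, (cx,cy)=(0.9983,0.0578)
member 8 (4-5): L=1.9929, (cx,cy)=(0.4556,0.8902)
member 9 (4-6): L=1.6780, (cx,cy)=(1.0000,0.0000)
member 10 (5-6): L=1.9339, (cx,cy)=(0.3982,-0.9173)
solve A·x = −loads:
  F[0-1] = -615.5406 N (compression)
  F[0-2] = +613.2390 N (tension)
  F[1-2] = -262.1599 N (compression)
  F[1-3] = -516.1607 N (compression)
  F[2-3] = +283.1718 N (tension)
  F[2-4] = +370.7763 N (tension)
  F[3-4] = -302.6746 N (compression)
  F[3-5] = -260.2742 N (compression)
  F[4-5] = +316.3555 N (tension)
  F[4-6] = +115.6996 N (tension)
  F[5-6] = -290.5865 N (compression)
  Rx@0 = -345.2900 N
  Ry@0 = +554.1602 N
  Ry@6 = +266.5598 N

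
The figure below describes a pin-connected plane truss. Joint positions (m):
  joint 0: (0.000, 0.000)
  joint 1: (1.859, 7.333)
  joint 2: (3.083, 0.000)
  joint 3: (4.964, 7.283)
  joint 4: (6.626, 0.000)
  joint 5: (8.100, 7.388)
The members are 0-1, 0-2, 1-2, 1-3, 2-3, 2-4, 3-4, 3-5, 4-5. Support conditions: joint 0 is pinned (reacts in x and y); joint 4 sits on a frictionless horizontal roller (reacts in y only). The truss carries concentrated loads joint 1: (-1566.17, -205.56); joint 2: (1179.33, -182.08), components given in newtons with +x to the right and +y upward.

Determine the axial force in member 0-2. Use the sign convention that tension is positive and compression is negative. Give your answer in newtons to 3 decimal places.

114.740

N=6 nodes, M=9 members, R=3 reactions → 2N=12, M+R=12
member 0 (0-1): L=7.5650, (cx,cy)=(0.2457,0.9693)
member 1 (0-2): L=3.0830, (cx,cy)=(1.0000,0.0000)
member 2 (1-2): L=7.4345, (cx,cy)=(0.1646,-0.9864)
member 3 (1-3): L=3.1054, (cx,cy)=(0.9999,-0.0161)
member 4 (2-3): L=7.5220, (cx,cy)=(0.2501,0.9682)
member 5 (2-4): L=3.5430, (cx,cy)=(1.0000,0.0000)
member 6 (3-4): L=7.4702, (cx,cy)=(0.2225,-0.9749)
member 7 (3-5): L=3.1378, (cx,cy)=(0.9994,0.0335)
member 8 (4-5): L=7.5336, (cx,cy)=(0.1957,0.9807)
solve A·x = −loads:
  F[0-1] = -2041.1180 N (compression)
  F[0-2] = +114.7401 N (tension)
  F[1-2] = +1784.9159 N (tension)
  F[1-3] = +770.8232 N (tension)
  F[2-3] = -1630.2750 N (compression)
  F[2-4] = -363.0453 N (compression)
  F[3-4] = +1631.7881 N (tension)
  F[3-5] = -0.0000 N (compression)
  F[4-5] = -0.0000 N (compression)
  Rx@0 = +386.8400 N
  Ry@0 = +1978.5298 N
  Ry@4 = -1590.8898 N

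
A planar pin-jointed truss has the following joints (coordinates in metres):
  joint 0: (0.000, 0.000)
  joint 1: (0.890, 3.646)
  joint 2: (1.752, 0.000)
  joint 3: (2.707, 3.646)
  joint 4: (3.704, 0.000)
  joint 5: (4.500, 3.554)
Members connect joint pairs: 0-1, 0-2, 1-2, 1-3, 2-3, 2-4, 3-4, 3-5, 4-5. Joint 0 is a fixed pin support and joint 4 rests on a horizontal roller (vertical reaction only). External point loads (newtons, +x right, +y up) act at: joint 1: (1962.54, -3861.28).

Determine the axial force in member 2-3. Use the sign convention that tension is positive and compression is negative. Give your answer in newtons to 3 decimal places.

N=6 nodes, M=9 members, R=3 reactions → 2N=12, M+R=12
member 0 (0-1): L=3.7531, (cx,cy)=(0.2371,0.9715)
member 1 (0-2): L=1.7520, (cx,cy)=(1.0000,0.0000)
member 2 (1-2): L=3.7465, (cx,cy)=(0.2301,-0.9732)
member 3 (1-3): L=1.8170, (cx,cy)=(1.0000,0.0000)
member 4 (2-3): L=3.7690, (cx,cy)=(0.2534,0.9674)
member 5 (2-4): L=1.9520, (cx,cy)=(1.0000,0.0000)
member 6 (3-4): L=3.7799, (cx,cy)=(0.2638,-0.9646)
member 7 (3-5): L=1.7954, (cx,cy)=(0.9987,-0.0512)
member 8 (4-5): L=3.6421, (cx,cy)=(0.2186,0.9758)
solve A·x = −loads:
  F[0-1] = -1031.0910 N (compression)
  F[0-2] = +2207.0531 N (tension)
  F[1-2] = -2938.4340 N (compression)
  F[1-3] = -1530.9764 N (compression)
  F[2-3] = +2956.0687 N (tension)
  F[2-4] = +781.9588 N (tension)
  F[3-4] = -2964.5867 N (compression)
  F[3-5] = -0.0000 N (compression)
  F[4-5] = +0.0000 N (tension)
  Rx@0 = -1962.5400 N
  Ry@0 = +1001.6796 N
  Ry@4 = +2859.6004 N

2956.069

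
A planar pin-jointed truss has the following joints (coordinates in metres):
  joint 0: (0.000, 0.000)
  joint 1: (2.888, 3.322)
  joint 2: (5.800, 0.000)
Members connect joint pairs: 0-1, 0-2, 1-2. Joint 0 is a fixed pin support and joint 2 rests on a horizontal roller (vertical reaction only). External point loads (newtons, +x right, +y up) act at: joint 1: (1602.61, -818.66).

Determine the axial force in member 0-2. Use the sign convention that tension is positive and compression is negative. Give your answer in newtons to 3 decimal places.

1161.947

N=3 nodes, M=3 members, R=3 reactions → 2N=6, M+R=6
member 0 (0-1): L=4.4018, (cx,cy)=(0.6561,0.7547)
member 1 (0-2): L=5.8000, (cx,cy)=(1.0000,0.0000)
member 2 (1-2): L=4.4176, (cx,cy)=(0.6592,-0.7520)
solve A·x = −loads:
  F[0-1] = +671.6521 N (tension)
  F[0-2] = +1161.9467 N (tension)
  F[1-2] = -1762.7221 N (compression)
  Rx@0 = -1602.6100 N
  Ry@0 = -506.8849 N
  Ry@2 = +1325.5449 N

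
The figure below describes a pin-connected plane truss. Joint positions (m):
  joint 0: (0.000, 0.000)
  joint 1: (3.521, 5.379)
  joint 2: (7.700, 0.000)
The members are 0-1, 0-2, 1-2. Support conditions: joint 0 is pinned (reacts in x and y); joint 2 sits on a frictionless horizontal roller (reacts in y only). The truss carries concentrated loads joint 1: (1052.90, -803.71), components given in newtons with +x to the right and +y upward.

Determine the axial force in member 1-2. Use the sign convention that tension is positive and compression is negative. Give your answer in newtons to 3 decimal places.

N=3 nodes, M=3 members, R=3 reactions → 2N=6, M+R=6
member 0 (0-1): L=6.4289, (cx,cy)=(0.5477,0.8367)
member 1 (0-2): L=7.7000, (cx,cy)=(1.0000,0.0000)
member 2 (1-2): L=6.8116, (cx,cy)=(0.6135,-0.7897)
solve A·x = −loads:
  F[0-1] = +357.7568 N (tension)
  F[0-2] = +856.9634 N (tension)
  F[1-2] = -1396.8123 N (compression)
  Rx@0 = -1052.9000 N
  Ry@0 = -299.3305 N
  Ry@2 = +1103.0405 N

-1396.812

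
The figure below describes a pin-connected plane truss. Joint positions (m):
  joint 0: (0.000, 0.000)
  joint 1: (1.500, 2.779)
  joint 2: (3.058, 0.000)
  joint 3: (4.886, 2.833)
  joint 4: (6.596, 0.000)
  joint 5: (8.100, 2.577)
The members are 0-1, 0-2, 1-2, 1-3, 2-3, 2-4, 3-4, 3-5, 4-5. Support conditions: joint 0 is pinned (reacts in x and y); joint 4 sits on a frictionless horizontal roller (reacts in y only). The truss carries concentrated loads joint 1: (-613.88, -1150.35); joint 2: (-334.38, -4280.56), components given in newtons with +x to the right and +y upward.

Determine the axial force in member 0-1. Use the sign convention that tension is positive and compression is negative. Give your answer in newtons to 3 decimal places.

-3913.006

N=6 nodes, M=9 members, R=3 reactions → 2N=12, M+R=12
member 0 (0-1): L=3.1580, (cx,cy)=(0.4750,0.8800)
member 1 (0-2): L=3.0580, (cx,cy)=(1.0000,0.0000)
member 2 (1-2): L=3.1859, (cx,cy)=(0.4890,-0.8723)
member 3 (1-3): L=3.3864, (cx,cy)=(0.9999,0.0159)
member 4 (2-3): L=3.3716, (cx,cy)=(0.5422,0.8403)
member 5 (2-4): L=3.5380, (cx,cy)=(1.0000,0.0000)
member 6 (3-4): L=3.3091, (cx,cy)=(0.5168,-0.8561)
member 7 (3-5): L=3.2242, (cx,cy)=(0.9968,-0.0794)
member 8 (4-5): L=2.9838, (cx,cy)=(0.5041,0.8637)
solve A·x = −loads:
  F[0-1] = -3913.0059 N (compression)
  F[0-2] = +910.3673 N (tension)
  F[1-2] = +2582.9959 N (tension)
  F[1-3] = -2508.2128 N (compression)
  F[2-3] = +2412.9256 N (tension)
  F[2-4] = +1199.6517 N (tension)
  F[3-4] = -2321.4852 N (compression)
  F[3-5] = -0.0000 N (tension)
  F[4-5] = +0.0000 N (tension)
  Rx@0 = +948.2600 N
  Ry@0 = +3443.4168 N
  Ry@4 = +1987.4932 N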